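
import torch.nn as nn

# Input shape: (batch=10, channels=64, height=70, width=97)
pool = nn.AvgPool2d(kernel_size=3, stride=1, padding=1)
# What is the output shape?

Input shape: (10, 64, 70, 97)
Output shape: (10, 64, 70, 97)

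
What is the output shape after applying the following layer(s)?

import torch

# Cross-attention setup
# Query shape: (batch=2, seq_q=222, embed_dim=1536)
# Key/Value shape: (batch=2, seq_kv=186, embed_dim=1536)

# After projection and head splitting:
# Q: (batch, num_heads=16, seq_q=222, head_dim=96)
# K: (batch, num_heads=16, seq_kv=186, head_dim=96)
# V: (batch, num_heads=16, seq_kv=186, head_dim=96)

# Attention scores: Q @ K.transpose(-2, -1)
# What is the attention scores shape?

Input shape: (2, 222, 1536)
Output shape: (2, 16, 222, 186)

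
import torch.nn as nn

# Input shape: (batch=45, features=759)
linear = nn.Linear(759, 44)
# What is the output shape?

Input shape: (45, 759)
Output shape: (45, 44)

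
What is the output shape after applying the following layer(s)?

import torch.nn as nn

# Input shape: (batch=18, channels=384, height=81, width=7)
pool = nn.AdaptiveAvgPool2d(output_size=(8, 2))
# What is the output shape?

Input shape: (18, 384, 81, 7)
Output shape: (18, 384, 8, 2)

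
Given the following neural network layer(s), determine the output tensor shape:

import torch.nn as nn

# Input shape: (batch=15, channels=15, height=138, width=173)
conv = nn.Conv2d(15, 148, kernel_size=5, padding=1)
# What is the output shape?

Input shape: (15, 15, 138, 173)
Output shape: (15, 148, 136, 171)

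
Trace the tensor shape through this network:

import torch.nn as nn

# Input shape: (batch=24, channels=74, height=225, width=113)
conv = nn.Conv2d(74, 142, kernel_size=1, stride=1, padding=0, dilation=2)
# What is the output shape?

Input shape: (24, 74, 225, 113)
Output shape: (24, 142, 225, 113)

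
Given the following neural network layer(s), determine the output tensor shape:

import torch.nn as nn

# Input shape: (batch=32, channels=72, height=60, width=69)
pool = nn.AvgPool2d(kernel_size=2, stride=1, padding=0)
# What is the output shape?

Input shape: (32, 72, 60, 69)
Output shape: (32, 72, 59, 68)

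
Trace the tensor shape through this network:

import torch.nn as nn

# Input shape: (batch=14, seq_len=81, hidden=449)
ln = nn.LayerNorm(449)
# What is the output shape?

Input shape: (14, 81, 449)
Output shape: (14, 81, 449)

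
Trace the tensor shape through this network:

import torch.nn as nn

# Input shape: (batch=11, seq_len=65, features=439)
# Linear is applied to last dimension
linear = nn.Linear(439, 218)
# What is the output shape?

Input shape: (11, 65, 439)
Output shape: (11, 65, 218)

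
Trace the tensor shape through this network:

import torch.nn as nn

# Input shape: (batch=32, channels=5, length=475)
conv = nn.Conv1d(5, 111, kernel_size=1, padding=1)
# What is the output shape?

Input shape: (32, 5, 475)
Output shape: (32, 111, 477)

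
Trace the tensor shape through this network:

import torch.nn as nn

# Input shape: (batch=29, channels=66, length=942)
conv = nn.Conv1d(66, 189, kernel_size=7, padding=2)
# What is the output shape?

Input shape: (29, 66, 942)
Output shape: (29, 189, 940)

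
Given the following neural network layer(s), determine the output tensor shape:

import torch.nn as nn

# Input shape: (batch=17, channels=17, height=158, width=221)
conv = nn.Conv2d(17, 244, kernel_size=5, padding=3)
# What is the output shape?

Input shape: (17, 17, 158, 221)
Output shape: (17, 244, 160, 223)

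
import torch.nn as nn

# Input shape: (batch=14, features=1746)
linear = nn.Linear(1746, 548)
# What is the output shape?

Input shape: (14, 1746)
Output shape: (14, 548)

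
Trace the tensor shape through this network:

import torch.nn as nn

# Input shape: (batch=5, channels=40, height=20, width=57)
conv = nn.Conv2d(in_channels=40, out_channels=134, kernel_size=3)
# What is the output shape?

Input shape: (5, 40, 20, 57)
Output shape: (5, 134, 18, 55)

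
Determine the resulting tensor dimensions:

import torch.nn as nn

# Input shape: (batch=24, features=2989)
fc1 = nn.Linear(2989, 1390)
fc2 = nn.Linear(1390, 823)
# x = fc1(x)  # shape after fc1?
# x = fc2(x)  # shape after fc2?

Input shape: (24, 2989)
  -> after fc1: (24, 1390)
Output shape: (24, 823)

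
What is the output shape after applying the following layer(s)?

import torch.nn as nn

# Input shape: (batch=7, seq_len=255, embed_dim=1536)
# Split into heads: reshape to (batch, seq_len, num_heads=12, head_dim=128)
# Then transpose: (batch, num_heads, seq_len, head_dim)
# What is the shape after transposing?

Input shape: (7, 255, 1536)
  -> after reshape: (7, 255, 12, 128)
Output shape: (7, 12, 255, 128)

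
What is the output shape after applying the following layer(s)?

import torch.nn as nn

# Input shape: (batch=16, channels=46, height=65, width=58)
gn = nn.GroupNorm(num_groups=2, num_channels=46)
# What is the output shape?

Input shape: (16, 46, 65, 58)
Output shape: (16, 46, 65, 58)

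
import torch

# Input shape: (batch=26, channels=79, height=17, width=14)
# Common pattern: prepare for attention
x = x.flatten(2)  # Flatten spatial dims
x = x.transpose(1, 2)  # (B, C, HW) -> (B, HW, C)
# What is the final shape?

Input shape: (26, 79, 17, 14)
  -> after flatten(2): (26, 79, 238)
Output shape: (26, 238, 79)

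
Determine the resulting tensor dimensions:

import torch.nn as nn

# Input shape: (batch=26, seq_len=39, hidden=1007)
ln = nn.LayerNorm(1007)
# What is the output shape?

Input shape: (26, 39, 1007)
Output shape: (26, 39, 1007)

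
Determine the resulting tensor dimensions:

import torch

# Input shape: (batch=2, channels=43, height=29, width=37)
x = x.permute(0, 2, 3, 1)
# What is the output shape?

Input shape: (2, 43, 29, 37)
Output shape: (2, 29, 37, 43)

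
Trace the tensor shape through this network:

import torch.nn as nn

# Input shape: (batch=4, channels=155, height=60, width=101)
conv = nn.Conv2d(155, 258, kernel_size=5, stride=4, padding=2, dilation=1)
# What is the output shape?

Input shape: (4, 155, 60, 101)
Output shape: (4, 258, 15, 26)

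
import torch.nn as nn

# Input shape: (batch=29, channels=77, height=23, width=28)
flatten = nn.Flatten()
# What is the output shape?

Input shape: (29, 77, 23, 28)
Output shape: (29, 49588)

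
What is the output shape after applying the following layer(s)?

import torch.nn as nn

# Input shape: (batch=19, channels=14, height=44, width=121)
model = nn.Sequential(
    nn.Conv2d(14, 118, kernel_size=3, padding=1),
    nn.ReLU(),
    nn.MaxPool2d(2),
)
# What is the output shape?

Input shape: (19, 14, 44, 121)
  -> after Conv2d: (19, 118, 44, 121)
  -> after ReLU: (19, 118, 44, 121)
Output shape: (19, 118, 22, 60)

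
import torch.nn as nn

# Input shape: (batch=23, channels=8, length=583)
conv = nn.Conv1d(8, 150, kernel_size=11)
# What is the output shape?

Input shape: (23, 8, 583)
Output shape: (23, 150, 573)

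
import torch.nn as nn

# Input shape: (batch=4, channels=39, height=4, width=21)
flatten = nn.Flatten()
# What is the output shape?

Input shape: (4, 39, 4, 21)
Output shape: (4, 3276)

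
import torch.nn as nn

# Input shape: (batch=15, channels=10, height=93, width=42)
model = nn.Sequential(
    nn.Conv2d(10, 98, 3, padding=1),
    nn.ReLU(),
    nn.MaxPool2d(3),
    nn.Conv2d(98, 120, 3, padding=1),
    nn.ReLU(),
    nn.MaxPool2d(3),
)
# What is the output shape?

Input shape: (15, 10, 93, 42)
  -> after first Conv2d: (15, 98, 93, 42)
  -> after first MaxPool2d: (15, 98, 31, 14)
  -> after second Conv2d: (15, 120, 31, 14)
Output shape: (15, 120, 10, 4)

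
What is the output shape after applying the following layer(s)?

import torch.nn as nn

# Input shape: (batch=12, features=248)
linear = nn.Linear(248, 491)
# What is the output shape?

Input shape: (12, 248)
Output shape: (12, 491)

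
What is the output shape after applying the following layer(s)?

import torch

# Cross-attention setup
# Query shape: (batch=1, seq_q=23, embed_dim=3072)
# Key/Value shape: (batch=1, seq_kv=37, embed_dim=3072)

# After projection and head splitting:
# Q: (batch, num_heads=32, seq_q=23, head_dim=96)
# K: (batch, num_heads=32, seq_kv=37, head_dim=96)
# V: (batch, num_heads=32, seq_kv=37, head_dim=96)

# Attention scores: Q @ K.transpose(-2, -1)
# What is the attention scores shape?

Input shape: (1, 23, 3072)
Output shape: (1, 32, 23, 37)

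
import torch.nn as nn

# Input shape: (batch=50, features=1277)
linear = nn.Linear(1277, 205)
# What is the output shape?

Input shape: (50, 1277)
Output shape: (50, 205)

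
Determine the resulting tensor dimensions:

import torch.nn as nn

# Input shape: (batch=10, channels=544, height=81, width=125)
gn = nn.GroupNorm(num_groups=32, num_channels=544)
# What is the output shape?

Input shape: (10, 544, 81, 125)
Output shape: (10, 544, 81, 125)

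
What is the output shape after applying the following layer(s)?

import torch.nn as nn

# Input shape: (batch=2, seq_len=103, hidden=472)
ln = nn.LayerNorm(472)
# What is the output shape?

Input shape: (2, 103, 472)
Output shape: (2, 103, 472)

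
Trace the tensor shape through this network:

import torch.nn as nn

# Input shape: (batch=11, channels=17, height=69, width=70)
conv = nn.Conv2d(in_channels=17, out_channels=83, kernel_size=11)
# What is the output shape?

Input shape: (11, 17, 69, 70)
Output shape: (11, 83, 59, 60)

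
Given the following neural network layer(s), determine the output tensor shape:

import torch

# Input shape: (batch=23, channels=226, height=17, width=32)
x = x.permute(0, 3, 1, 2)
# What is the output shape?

Input shape: (23, 226, 17, 32)
Output shape: (23, 32, 226, 17)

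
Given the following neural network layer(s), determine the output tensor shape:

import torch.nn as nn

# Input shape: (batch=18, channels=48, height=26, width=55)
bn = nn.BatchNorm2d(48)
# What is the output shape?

Input shape: (18, 48, 26, 55)
Output shape: (18, 48, 26, 55)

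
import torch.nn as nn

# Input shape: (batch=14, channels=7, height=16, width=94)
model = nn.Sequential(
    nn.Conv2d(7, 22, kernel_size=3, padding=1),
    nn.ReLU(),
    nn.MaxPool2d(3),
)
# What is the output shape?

Input shape: (14, 7, 16, 94)
  -> after Conv2d: (14, 22, 16, 94)
  -> after ReLU: (14, 22, 16, 94)
Output shape: (14, 22, 5, 31)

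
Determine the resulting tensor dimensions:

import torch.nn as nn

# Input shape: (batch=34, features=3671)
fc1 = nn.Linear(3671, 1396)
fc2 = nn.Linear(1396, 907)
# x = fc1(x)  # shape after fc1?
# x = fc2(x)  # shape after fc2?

Input shape: (34, 3671)
  -> after fc1: (34, 1396)
Output shape: (34, 907)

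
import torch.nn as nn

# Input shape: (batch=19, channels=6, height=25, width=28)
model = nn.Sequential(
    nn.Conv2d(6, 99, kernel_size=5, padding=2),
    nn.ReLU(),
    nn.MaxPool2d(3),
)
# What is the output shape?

Input shape: (19, 6, 25, 28)
  -> after Conv2d: (19, 99, 25, 28)
  -> after ReLU: (19, 99, 25, 28)
Output shape: (19, 99, 8, 9)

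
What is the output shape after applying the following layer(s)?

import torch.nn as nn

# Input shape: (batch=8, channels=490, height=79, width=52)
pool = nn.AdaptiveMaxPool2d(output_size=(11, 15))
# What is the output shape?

Input shape: (8, 490, 79, 52)
Output shape: (8, 490, 11, 15)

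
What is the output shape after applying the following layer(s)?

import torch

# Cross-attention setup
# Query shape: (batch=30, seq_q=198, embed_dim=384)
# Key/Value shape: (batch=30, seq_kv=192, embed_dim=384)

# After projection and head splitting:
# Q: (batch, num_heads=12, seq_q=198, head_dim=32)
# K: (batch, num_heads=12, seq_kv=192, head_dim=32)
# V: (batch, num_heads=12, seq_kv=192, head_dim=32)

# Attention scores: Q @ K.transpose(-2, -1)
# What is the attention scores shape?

Input shape: (30, 198, 384)
Output shape: (30, 12, 198, 192)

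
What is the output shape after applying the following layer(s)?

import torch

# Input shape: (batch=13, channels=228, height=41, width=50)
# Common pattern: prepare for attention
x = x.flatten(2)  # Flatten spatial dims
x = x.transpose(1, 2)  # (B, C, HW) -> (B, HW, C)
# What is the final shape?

Input shape: (13, 228, 41, 50)
  -> after flatten(2): (13, 228, 2050)
Output shape: (13, 2050, 228)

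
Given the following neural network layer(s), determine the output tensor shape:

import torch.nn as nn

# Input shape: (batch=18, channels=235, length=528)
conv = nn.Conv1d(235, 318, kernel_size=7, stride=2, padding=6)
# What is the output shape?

Input shape: (18, 235, 528)
Output shape: (18, 318, 267)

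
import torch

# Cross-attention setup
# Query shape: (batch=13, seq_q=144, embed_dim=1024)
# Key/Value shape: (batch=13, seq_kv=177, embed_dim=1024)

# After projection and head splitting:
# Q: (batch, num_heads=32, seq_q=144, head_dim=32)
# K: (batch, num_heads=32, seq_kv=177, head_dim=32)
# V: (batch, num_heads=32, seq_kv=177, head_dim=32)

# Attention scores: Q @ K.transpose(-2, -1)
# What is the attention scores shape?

Input shape: (13, 144, 1024)
Output shape: (13, 32, 144, 177)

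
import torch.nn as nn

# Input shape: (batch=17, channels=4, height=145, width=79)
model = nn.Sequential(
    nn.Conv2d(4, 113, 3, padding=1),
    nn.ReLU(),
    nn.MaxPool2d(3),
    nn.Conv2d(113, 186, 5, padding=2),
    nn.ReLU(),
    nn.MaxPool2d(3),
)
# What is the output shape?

Input shape: (17, 4, 145, 79)
  -> after first Conv2d: (17, 113, 145, 79)
  -> after first MaxPool2d: (17, 113, 48, 26)
  -> after second Conv2d: (17, 186, 48, 26)
Output shape: (17, 186, 16, 8)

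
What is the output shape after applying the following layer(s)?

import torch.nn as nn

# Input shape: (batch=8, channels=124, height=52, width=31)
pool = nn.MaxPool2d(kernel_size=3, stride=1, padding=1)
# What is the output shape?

Input shape: (8, 124, 52, 31)
Output shape: (8, 124, 52, 31)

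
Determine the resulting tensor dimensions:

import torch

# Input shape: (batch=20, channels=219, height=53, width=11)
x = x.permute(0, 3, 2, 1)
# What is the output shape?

Input shape: (20, 219, 53, 11)
Output shape: (20, 11, 53, 219)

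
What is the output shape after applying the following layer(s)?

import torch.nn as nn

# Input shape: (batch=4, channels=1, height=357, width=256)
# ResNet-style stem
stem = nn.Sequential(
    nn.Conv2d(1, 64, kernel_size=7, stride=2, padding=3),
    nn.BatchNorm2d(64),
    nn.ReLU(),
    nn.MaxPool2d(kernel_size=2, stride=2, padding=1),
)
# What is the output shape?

Input shape: (4, 1, 357, 256)
  -> after Conv2d 7x7 stride=2: (4, 64, 179, 128)
Output shape: (4, 64, 90, 65)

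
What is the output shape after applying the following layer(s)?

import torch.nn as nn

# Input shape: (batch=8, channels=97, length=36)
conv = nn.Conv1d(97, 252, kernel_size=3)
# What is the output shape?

Input shape: (8, 97, 36)
Output shape: (8, 252, 34)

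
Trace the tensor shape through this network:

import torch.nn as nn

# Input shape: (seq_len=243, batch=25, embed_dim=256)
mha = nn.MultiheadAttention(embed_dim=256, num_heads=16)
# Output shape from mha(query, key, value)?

Input shape: (243, 25, 256)
Output shape: (243, 25, 256)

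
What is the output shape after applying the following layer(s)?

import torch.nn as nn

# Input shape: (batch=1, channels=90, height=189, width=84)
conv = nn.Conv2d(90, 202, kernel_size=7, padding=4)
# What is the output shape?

Input shape: (1, 90, 189, 84)
Output shape: (1, 202, 191, 86)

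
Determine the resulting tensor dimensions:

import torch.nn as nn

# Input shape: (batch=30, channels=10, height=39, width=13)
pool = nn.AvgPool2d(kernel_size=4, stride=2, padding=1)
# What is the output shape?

Input shape: (30, 10, 39, 13)
Output shape: (30, 10, 19, 6)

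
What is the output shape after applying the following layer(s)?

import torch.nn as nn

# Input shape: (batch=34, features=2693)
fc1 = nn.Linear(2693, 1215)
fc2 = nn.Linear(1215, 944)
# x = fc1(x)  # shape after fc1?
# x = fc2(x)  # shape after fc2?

Input shape: (34, 2693)
  -> after fc1: (34, 1215)
Output shape: (34, 944)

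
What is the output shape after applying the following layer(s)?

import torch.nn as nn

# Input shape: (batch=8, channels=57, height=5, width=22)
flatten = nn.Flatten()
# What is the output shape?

Input shape: (8, 57, 5, 22)
Output shape: (8, 6270)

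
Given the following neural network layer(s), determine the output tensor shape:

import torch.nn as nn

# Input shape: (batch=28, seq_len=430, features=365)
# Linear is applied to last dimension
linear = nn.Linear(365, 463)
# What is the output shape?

Input shape: (28, 430, 365)
Output shape: (28, 430, 463)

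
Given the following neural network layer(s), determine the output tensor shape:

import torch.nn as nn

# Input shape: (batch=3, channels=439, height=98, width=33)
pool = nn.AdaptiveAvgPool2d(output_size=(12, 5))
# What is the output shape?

Input shape: (3, 439, 98, 33)
Output shape: (3, 439, 12, 5)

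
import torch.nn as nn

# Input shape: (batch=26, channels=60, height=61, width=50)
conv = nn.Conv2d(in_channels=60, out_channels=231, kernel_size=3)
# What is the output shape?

Input shape: (26, 60, 61, 50)
Output shape: (26, 231, 59, 48)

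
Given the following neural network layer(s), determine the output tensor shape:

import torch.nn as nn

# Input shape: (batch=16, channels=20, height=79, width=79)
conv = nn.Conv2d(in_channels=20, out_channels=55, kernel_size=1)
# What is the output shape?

Input shape: (16, 20, 79, 79)
Output shape: (16, 55, 79, 79)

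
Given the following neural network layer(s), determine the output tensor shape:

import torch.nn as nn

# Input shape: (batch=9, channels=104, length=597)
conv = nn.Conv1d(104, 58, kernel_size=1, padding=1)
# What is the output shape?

Input shape: (9, 104, 597)
Output shape: (9, 58, 599)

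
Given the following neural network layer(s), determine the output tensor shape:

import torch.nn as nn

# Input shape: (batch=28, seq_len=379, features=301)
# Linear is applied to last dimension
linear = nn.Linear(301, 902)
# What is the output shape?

Input shape: (28, 379, 301)
Output shape: (28, 379, 902)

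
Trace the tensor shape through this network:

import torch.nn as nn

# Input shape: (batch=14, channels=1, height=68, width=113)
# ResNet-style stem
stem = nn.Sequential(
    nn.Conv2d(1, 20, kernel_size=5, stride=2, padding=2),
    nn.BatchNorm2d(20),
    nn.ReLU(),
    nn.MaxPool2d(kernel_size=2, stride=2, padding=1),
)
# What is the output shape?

Input shape: (14, 1, 68, 113)
  -> after Conv2d 5x5 stride=2: (14, 20, 34, 57)
Output shape: (14, 20, 18, 29)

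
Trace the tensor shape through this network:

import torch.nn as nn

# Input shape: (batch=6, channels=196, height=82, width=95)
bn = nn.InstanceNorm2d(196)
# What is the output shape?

Input shape: (6, 196, 82, 95)
Output shape: (6, 196, 82, 95)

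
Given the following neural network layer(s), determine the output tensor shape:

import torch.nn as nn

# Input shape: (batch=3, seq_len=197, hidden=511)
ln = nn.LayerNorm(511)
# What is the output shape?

Input shape: (3, 197, 511)
Output shape: (3, 197, 511)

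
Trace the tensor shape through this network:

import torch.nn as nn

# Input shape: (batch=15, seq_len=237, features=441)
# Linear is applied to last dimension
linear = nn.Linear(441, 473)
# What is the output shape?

Input shape: (15, 237, 441)
Output shape: (15, 237, 473)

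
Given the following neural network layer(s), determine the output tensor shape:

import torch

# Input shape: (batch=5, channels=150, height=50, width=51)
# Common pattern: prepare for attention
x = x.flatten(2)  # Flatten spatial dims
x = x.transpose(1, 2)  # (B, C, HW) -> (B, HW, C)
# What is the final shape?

Input shape: (5, 150, 50, 51)
  -> after flatten(2): (5, 150, 2550)
Output shape: (5, 2550, 150)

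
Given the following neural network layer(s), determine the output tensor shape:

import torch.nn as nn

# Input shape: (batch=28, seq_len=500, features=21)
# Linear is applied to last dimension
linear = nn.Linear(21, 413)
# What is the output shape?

Input shape: (28, 500, 21)
Output shape: (28, 500, 413)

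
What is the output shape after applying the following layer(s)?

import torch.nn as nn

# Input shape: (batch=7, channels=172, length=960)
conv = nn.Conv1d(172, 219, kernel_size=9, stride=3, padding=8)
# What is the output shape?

Input shape: (7, 172, 960)
Output shape: (7, 219, 323)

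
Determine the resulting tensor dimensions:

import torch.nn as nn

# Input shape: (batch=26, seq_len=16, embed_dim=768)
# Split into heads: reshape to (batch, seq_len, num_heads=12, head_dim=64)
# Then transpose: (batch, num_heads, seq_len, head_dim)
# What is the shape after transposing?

Input shape: (26, 16, 768)
  -> after reshape: (26, 16, 12, 64)
Output shape: (26, 12, 16, 64)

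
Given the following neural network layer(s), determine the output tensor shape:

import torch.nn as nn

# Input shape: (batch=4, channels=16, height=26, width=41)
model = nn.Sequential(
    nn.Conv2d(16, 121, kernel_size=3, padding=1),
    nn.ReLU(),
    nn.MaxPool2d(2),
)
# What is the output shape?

Input shape: (4, 16, 26, 41)
  -> after Conv2d: (4, 121, 26, 41)
  -> after ReLU: (4, 121, 26, 41)
Output shape: (4, 121, 13, 20)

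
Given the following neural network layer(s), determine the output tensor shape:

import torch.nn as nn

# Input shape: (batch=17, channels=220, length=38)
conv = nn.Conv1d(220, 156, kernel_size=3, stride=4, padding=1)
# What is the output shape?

Input shape: (17, 220, 38)
Output shape: (17, 156, 10)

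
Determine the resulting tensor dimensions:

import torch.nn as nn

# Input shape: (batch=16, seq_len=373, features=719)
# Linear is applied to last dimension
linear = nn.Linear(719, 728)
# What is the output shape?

Input shape: (16, 373, 719)
Output shape: (16, 373, 728)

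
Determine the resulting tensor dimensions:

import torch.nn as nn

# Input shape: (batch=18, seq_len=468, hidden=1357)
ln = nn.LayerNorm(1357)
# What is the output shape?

Input shape: (18, 468, 1357)
Output shape: (18, 468, 1357)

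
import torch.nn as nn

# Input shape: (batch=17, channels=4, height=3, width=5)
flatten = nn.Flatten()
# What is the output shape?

Input shape: (17, 4, 3, 5)
Output shape: (17, 60)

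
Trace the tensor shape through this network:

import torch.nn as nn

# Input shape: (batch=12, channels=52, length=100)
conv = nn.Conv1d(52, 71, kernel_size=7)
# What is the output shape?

Input shape: (12, 52, 100)
Output shape: (12, 71, 94)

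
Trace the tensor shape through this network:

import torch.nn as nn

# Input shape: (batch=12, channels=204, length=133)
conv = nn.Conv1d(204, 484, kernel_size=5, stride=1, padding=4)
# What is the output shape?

Input shape: (12, 204, 133)
Output shape: (12, 484, 137)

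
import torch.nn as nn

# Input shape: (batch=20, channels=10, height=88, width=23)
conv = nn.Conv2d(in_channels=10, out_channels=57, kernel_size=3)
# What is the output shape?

Input shape: (20, 10, 88, 23)
Output shape: (20, 57, 86, 21)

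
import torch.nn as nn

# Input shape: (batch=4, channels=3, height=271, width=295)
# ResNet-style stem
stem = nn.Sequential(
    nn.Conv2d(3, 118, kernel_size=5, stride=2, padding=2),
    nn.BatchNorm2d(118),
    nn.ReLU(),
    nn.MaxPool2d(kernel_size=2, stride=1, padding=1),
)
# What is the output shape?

Input shape: (4, 3, 271, 295)
  -> after Conv2d 5x5 stride=2: (4, 118, 136, 148)
Output shape: (4, 118, 137, 149)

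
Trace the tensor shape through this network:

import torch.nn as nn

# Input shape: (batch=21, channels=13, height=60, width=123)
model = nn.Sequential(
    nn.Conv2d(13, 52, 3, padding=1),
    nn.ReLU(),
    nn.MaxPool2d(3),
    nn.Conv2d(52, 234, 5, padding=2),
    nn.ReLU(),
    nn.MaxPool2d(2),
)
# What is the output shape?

Input shape: (21, 13, 60, 123)
  -> after first Conv2d: (21, 52, 60, 123)
  -> after first MaxPool2d: (21, 52, 20, 41)
  -> after second Conv2d: (21, 234, 20, 41)
Output shape: (21, 234, 10, 20)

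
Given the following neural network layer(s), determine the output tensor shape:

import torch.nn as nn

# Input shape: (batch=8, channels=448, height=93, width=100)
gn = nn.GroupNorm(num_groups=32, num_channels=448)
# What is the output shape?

Input shape: (8, 448, 93, 100)
Output shape: (8, 448, 93, 100)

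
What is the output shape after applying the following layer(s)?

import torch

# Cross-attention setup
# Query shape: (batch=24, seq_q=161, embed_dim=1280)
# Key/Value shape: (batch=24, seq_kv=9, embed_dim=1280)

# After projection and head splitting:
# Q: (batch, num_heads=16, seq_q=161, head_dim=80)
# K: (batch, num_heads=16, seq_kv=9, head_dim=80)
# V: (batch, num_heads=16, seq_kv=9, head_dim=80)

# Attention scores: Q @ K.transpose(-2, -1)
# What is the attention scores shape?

Input shape: (24, 161, 1280)
Output shape: (24, 16, 161, 9)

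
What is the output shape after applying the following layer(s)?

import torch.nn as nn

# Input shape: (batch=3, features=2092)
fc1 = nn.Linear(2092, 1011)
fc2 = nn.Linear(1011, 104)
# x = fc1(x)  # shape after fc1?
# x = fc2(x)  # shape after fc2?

Input shape: (3, 2092)
  -> after fc1: (3, 1011)
Output shape: (3, 104)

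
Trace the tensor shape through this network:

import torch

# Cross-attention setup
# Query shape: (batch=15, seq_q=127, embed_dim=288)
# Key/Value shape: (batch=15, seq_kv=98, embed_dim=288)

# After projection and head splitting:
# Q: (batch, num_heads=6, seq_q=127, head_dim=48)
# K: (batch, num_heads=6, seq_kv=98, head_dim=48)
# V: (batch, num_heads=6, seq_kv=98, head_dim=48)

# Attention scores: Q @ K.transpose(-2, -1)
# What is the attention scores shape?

Input shape: (15, 127, 288)
Output shape: (15, 6, 127, 98)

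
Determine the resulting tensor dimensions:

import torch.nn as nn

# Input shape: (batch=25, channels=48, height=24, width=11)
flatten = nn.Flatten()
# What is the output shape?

Input shape: (25, 48, 24, 11)
Output shape: (25, 12672)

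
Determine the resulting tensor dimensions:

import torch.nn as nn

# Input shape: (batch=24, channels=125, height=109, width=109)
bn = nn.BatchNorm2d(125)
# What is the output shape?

Input shape: (24, 125, 109, 109)
Output shape: (24, 125, 109, 109)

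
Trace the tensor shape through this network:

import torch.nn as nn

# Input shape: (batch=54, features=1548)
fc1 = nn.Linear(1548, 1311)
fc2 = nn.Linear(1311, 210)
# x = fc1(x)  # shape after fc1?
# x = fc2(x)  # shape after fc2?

Input shape: (54, 1548)
  -> after fc1: (54, 1311)
Output shape: (54, 210)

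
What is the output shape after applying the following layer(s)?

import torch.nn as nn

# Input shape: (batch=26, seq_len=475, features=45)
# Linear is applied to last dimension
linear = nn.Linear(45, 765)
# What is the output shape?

Input shape: (26, 475, 45)
Output shape: (26, 475, 765)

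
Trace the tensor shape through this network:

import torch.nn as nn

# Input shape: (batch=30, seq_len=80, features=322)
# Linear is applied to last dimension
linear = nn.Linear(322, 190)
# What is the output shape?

Input shape: (30, 80, 322)
Output shape: (30, 80, 190)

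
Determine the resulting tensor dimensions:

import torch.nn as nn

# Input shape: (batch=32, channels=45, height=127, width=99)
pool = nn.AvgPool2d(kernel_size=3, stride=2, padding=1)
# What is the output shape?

Input shape: (32, 45, 127, 99)
Output shape: (32, 45, 64, 50)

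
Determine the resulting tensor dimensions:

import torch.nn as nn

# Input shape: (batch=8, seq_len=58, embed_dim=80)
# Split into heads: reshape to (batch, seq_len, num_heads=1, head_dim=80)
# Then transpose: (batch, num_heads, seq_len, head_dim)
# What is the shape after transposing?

Input shape: (8, 58, 80)
  -> after reshape: (8, 58, 1, 80)
Output shape: (8, 1, 58, 80)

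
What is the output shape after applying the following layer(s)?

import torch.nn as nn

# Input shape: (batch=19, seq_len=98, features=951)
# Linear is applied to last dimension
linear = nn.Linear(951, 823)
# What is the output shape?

Input shape: (19, 98, 951)
Output shape: (19, 98, 823)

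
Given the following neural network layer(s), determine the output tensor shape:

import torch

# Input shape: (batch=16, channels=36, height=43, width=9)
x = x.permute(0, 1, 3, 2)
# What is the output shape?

Input shape: (16, 36, 43, 9)
Output shape: (16, 36, 9, 43)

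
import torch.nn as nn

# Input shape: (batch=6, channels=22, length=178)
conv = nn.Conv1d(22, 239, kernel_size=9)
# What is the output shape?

Input shape: (6, 22, 178)
Output shape: (6, 239, 170)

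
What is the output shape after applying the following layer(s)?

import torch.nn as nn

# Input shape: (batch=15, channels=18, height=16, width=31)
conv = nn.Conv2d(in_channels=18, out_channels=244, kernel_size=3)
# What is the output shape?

Input shape: (15, 18, 16, 31)
Output shape: (15, 244, 14, 29)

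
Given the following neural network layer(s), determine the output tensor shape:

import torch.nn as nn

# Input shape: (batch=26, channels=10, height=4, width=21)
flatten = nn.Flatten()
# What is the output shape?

Input shape: (26, 10, 4, 21)
Output shape: (26, 840)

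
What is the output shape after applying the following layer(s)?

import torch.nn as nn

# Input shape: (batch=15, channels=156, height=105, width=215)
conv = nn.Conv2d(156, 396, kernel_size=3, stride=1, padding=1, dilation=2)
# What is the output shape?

Input shape: (15, 156, 105, 215)
Output shape: (15, 396, 103, 213)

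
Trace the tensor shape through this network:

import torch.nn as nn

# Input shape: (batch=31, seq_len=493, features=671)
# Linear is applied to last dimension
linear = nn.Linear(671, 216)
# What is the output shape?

Input shape: (31, 493, 671)
Output shape: (31, 493, 216)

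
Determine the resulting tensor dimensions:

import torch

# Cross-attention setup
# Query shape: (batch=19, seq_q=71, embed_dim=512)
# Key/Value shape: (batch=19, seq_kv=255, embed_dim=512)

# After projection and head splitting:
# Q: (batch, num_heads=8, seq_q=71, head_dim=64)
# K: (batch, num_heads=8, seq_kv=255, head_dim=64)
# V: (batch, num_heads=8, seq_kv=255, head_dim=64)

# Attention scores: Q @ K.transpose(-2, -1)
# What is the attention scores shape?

Input shape: (19, 71, 512)
Output shape: (19, 8, 71, 255)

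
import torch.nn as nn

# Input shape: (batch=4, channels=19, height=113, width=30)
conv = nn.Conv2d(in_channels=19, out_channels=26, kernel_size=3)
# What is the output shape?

Input shape: (4, 19, 113, 30)
Output shape: (4, 26, 111, 28)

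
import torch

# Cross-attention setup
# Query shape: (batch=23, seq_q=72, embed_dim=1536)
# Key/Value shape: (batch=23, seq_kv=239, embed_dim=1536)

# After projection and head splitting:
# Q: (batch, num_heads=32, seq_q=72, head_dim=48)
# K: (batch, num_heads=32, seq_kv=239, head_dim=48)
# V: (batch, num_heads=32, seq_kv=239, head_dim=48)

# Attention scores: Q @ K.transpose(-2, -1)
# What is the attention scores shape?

Input shape: (23, 72, 1536)
Output shape: (23, 32, 72, 239)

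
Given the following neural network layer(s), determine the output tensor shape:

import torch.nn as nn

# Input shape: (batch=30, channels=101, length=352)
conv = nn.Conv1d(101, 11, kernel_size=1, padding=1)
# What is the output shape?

Input shape: (30, 101, 352)
Output shape: (30, 11, 354)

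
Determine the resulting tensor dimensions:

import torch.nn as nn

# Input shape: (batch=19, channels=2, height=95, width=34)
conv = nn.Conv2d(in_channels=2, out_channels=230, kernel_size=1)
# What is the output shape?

Input shape: (19, 2, 95, 34)
Output shape: (19, 230, 95, 34)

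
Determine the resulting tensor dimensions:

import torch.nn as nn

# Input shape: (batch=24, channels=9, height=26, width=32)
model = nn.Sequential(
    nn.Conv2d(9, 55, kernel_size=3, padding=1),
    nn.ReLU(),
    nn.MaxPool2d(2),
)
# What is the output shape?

Input shape: (24, 9, 26, 32)
  -> after Conv2d: (24, 55, 26, 32)
  -> after ReLU: (24, 55, 26, 32)
Output shape: (24, 55, 13, 16)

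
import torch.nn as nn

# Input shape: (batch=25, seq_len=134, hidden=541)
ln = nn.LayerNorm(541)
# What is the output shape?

Input shape: (25, 134, 541)
Output shape: (25, 134, 541)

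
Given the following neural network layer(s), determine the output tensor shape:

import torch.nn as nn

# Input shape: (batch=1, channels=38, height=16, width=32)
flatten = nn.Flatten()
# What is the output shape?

Input shape: (1, 38, 16, 32)
Output shape: (1, 19456)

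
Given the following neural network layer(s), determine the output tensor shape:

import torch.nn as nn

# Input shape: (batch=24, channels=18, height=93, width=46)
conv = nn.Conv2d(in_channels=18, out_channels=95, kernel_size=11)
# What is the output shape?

Input shape: (24, 18, 93, 46)
Output shape: (24, 95, 83, 36)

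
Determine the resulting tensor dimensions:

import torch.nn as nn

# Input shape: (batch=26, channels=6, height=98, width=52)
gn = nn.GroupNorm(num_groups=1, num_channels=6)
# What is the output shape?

Input shape: (26, 6, 98, 52)
Output shape: (26, 6, 98, 52)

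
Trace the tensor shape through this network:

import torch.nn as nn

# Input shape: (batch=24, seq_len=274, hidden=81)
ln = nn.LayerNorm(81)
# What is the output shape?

Input shape: (24, 274, 81)
Output shape: (24, 274, 81)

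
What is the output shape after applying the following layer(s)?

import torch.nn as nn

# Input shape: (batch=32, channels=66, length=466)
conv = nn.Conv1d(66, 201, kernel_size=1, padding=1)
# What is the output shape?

Input shape: (32, 66, 466)
Output shape: (32, 201, 468)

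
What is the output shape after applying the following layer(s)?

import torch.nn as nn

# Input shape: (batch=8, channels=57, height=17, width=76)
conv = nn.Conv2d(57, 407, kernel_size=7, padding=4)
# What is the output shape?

Input shape: (8, 57, 17, 76)
Output shape: (8, 407, 19, 78)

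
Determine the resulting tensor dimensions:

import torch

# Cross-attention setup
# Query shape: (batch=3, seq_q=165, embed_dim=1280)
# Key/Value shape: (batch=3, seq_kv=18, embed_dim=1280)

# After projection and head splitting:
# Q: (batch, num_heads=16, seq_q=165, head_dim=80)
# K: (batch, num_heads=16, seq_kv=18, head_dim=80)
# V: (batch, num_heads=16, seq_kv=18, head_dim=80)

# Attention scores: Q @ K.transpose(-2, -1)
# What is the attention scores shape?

Input shape: (3, 165, 1280)
Output shape: (3, 16, 165, 18)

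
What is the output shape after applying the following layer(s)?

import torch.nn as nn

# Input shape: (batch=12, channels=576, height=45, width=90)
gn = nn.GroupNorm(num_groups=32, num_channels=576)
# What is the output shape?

Input shape: (12, 576, 45, 90)
Output shape: (12, 576, 45, 90)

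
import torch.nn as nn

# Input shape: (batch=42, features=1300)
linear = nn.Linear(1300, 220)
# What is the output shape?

Input shape: (42, 1300)
Output shape: (42, 220)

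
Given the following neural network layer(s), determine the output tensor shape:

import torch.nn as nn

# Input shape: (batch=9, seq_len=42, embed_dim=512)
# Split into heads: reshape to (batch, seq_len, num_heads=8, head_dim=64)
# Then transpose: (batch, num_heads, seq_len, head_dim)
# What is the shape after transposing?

Input shape: (9, 42, 512)
  -> after reshape: (9, 42, 8, 64)
Output shape: (9, 8, 42, 64)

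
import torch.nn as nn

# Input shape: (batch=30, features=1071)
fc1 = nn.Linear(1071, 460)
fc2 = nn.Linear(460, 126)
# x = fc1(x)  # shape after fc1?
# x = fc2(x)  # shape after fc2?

Input shape: (30, 1071)
  -> after fc1: (30, 460)
Output shape: (30, 126)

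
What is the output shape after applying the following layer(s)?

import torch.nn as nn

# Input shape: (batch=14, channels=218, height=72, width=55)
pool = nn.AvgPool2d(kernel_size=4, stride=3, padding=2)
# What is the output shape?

Input shape: (14, 218, 72, 55)
Output shape: (14, 218, 25, 19)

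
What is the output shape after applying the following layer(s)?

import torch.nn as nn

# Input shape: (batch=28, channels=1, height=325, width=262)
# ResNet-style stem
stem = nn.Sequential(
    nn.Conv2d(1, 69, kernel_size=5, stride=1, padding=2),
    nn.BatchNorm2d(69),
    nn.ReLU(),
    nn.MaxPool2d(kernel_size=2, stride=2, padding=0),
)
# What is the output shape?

Input shape: (28, 1, 325, 262)
  -> after Conv2d 5x5 stride=1: (28, 69, 325, 262)
Output shape: (28, 69, 162, 131)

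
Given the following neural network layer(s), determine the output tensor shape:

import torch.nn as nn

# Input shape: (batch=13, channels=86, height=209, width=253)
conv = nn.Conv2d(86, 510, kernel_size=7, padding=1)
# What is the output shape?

Input shape: (13, 86, 209, 253)
Output shape: (13, 510, 205, 249)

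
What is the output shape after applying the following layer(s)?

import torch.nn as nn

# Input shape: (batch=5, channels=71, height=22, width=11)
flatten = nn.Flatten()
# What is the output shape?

Input shape: (5, 71, 22, 11)
Output shape: (5, 17182)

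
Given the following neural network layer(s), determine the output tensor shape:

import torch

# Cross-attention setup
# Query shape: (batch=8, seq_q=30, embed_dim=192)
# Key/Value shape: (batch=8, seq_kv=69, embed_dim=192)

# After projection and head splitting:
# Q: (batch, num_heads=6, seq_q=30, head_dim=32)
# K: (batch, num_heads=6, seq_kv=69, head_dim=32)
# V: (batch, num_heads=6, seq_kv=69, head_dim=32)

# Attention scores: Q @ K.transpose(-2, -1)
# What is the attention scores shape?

Input shape: (8, 30, 192)
Output shape: (8, 6, 30, 69)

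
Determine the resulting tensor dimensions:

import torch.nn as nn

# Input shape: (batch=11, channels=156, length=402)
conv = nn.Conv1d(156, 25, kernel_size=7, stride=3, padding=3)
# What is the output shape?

Input shape: (11, 156, 402)
Output shape: (11, 25, 134)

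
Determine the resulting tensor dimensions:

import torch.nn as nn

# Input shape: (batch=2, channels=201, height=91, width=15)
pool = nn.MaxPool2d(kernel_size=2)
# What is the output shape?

Input shape: (2, 201, 91, 15)
Output shape: (2, 201, 45, 7)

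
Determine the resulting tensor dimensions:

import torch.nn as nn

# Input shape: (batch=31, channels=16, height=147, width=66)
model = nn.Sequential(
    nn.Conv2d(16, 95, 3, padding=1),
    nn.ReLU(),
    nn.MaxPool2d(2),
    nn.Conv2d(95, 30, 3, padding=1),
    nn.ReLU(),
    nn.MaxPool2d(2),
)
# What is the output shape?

Input shape: (31, 16, 147, 66)
  -> after first Conv2d: (31, 95, 147, 66)
  -> after first MaxPool2d: (31, 95, 73, 33)
  -> after second Conv2d: (31, 30, 73, 33)
Output shape: (31, 30, 36, 16)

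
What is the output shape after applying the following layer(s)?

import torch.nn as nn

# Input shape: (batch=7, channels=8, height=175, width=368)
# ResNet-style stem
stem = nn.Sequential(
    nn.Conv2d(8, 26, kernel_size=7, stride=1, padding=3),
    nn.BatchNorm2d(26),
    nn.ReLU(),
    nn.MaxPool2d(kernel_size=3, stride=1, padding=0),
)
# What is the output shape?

Input shape: (7, 8, 175, 368)
  -> after Conv2d 7x7 stride=1: (7, 26, 175, 368)
Output shape: (7, 26, 173, 366)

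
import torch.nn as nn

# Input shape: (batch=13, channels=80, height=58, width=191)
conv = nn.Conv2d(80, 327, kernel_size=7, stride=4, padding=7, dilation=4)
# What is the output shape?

Input shape: (13, 80, 58, 191)
Output shape: (13, 327, 12, 46)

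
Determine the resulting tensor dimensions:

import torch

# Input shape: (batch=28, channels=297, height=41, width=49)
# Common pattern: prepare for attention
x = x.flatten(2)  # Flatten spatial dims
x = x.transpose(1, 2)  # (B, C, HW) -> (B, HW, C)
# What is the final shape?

Input shape: (28, 297, 41, 49)
  -> after flatten(2): (28, 297, 2009)
Output shape: (28, 2009, 297)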